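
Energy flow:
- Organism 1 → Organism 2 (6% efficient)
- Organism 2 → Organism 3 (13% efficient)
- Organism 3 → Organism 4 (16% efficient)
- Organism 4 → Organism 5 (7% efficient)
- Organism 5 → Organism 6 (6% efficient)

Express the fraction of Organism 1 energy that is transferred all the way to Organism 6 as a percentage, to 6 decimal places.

0.000524%

Product of link efficiencies: 0.06 × 0.13 × 0.16 × 0.07 × 0.06 = 0.0000052416
As a percentage: 0.0000052416 × 100 = 0.000524%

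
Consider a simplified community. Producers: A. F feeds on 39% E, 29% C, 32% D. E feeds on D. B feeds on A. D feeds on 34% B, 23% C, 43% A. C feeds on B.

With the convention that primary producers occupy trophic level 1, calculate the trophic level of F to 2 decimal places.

B: 1 + 1 = 2
C: 1 + 2 = 3
D: 1 + (0.34×2 + 0.23×3 + 0.43×1) = 2.8
E: 1 + 2.8 = 3.8
F: 1 + (0.39×3.8 + 0.29×3 + 0.32×2.8) = 4.248

4.25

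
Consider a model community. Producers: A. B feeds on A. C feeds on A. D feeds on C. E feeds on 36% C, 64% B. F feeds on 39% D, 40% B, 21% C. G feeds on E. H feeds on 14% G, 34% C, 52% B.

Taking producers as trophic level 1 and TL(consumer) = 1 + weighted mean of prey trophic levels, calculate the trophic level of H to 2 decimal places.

3.28

B: 1 + 1 = 2
C: 1 + 1 = 2
D: 1 + 2 = 3
E: 1 + (0.36×2 + 0.64×2) = 3
F: 1 + (0.39×3 + 0.4×2 + 0.21×2) = 3.39
G: 1 + 3 = 4
H: 1 + (0.14×4 + 0.34×2 + 0.52×2) = 3.28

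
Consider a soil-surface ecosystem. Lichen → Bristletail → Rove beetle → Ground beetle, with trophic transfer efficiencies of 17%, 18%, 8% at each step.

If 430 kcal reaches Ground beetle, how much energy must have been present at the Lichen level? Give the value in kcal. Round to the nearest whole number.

Cumulative transfer efficiency: 0.17 × 0.18 × 0.08 = 0.002448
Lichen energy = 430 / 0.002448 = 175654 kcal

175654 kcal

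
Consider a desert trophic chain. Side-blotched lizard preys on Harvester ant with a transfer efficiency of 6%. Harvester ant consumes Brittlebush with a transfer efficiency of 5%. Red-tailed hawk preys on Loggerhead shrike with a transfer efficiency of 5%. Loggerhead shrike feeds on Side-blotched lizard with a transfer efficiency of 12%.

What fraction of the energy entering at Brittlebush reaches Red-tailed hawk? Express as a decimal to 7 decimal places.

0.0000180

Product of link efficiencies: 0.05 × 0.06 × 0.12 × 0.05 = 0.000018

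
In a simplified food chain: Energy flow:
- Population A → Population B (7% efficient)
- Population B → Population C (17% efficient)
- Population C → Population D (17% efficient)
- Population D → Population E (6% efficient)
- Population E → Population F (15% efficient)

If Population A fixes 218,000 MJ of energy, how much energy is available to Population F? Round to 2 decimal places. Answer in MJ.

3.97 MJ

Population B: 218000 × 0.07 = 15260 MJ
Population C: 15260 × 0.17 = 2594.2 MJ
Population D: 2594.2 × 0.17 = 441.014 MJ
Population E: 441.014 × 0.06 = 26.46084 MJ
Population F: 26.46084 × 0.15 = 3.969126 MJ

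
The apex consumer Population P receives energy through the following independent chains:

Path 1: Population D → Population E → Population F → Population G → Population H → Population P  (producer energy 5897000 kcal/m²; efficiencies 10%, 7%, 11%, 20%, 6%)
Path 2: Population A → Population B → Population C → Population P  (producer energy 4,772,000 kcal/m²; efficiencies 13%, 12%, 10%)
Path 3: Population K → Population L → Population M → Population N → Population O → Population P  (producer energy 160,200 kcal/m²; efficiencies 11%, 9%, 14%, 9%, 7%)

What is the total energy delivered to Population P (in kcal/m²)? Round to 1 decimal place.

7500.2 kcal/m²

Path 1: 5897000 × 0.1 × 0.07 × 0.11 × 0.2 × 0.06 = 54.48828 kcal/m²
Path 2: 4772000 × 0.13 × 0.12 × 0.1 = 7444.32 kcal/m²
Path 3: 160200 × 0.11 × 0.09 × 0.14 × 0.09 × 0.07 = 1.39883436 kcal/m²
Total at Population P: 54.48828 + 7444.32 + 1.39883436 = 7500.20711436 kcal/m²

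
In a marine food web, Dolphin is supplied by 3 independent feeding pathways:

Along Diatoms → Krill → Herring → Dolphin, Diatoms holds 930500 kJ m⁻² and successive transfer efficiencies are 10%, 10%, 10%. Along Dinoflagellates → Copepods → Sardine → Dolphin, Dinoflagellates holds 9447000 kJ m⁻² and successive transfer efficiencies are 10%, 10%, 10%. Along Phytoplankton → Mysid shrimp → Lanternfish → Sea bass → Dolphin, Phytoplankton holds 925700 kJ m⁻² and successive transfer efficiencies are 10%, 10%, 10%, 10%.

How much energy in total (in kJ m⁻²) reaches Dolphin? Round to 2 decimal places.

10470.07 kJ m⁻²

Via Diatoms: 930500 × 0.1 × 0.1 × 0.1 = 930.5 kJ m⁻²
Via Dinoflagellates: 9447000 × 0.1 × 0.1 × 0.1 = 9447 kJ m⁻²
Via Phytoplankton: 925700 × 0.1 × 0.1 × 0.1 × 0.1 = 92.57 kJ m⁻²
Total at Dolphin: 930.5 + 9447 + 92.57 = 10470.07 kJ m⁻²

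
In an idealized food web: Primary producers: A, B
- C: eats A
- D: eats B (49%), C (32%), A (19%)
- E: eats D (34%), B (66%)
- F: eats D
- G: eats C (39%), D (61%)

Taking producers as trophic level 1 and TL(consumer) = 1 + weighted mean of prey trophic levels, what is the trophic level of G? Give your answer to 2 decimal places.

3.20

C: 1 + 1 = 2
D: 1 + (0.49×1 + 0.32×2 + 0.19×1) = 2.32
E: 1 + (0.34×2.32 + 0.66×1) = 2.4488
F: 1 + 2.32 = 3.32
G: 1 + (0.39×2 + 0.61×2.32) = 3.1952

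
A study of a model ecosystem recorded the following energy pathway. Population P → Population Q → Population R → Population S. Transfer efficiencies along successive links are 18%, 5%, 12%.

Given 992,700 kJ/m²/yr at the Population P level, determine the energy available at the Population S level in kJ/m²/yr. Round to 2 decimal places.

Population Q: 992700 × 0.18 = 178686 kJ/m²/yr
Population R: 178686 × 0.05 = 8934.3 kJ/m²/yr
Population S: 8934.3 × 0.12 = 1072.116 kJ/m²/yr

1072.12 kJ/m²/yr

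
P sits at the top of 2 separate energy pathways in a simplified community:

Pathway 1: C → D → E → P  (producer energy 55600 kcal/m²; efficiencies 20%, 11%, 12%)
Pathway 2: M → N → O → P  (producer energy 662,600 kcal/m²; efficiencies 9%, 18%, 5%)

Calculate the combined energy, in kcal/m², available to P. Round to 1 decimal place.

Pathway 1: 55600 × 0.2 × 0.11 × 0.12 = 146.784 kcal/m²
Pathway 2: 662600 × 0.09 × 0.18 × 0.05 = 536.706 kcal/m²
Total at P: 146.784 + 536.706 = 683.49 kcal/m²

683.5 kcal/m²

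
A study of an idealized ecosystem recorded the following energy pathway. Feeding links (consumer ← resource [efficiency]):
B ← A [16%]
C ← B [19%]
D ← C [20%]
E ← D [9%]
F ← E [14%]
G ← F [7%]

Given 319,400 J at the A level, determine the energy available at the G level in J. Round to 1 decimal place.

1.7 J

B: 319400 × 0.16 = 51104 J
C: 51104 × 0.19 = 9709.76 J
D: 9709.76 × 0.2 = 1941.952 J
E: 1941.952 × 0.09 = 174.77568 J
F: 174.77568 × 0.14 = 24.4685952 J
G: 24.4685952 × 0.07 = 1.712801664 J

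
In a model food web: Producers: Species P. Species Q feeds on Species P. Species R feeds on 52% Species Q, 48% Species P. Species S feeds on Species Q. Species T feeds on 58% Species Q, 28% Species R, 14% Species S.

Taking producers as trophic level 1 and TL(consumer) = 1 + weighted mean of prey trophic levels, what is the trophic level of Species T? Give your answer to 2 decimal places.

Species Q: 1 + 1 = 2
Species R: 1 + (0.52×2 + 0.48×1) = 2.52
Species S: 1 + 2 = 3
Species T: 1 + (0.58×2 + 0.28×2.52 + 0.14×3) = 3.2856

3.29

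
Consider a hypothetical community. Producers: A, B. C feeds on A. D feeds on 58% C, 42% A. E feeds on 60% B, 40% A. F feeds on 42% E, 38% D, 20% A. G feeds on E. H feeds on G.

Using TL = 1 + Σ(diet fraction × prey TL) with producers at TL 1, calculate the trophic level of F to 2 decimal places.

3.02

C: 1 + 1 = 2
D: 1 + (0.58×2 + 0.42×1) = 2.58
E: 1 + (0.6×1 + 0.4×1) = 2
F: 1 + (0.42×2 + 0.38×2.58 + 0.2×1) = 3.0204
G: 1 + 2 = 3
H: 1 + 3 = 4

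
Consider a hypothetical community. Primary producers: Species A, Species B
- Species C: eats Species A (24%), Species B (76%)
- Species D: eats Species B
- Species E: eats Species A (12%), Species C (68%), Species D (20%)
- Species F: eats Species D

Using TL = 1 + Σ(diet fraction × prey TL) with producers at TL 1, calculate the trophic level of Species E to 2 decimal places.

2.88

Species C: 1 + (0.24×1 + 0.76×1) = 2
Species D: 1 + 1 = 2
Species E: 1 + (0.12×1 + 0.68×2 + 0.2×2) = 2.88
Species F: 1 + 2 = 3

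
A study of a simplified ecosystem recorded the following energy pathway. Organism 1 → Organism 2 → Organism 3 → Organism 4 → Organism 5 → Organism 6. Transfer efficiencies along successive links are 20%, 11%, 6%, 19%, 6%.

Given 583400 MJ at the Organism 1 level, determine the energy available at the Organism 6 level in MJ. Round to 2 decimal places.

8.78 MJ

Organism 2: 583400 × 0.2 = 116680 MJ
Organism 3: 116680 × 0.11 = 12834.8 MJ
Organism 4: 12834.8 × 0.06 = 770.088 MJ
Organism 5: 770.088 × 0.19 = 146.31672 MJ
Organism 6: 146.31672 × 0.06 = 8.7790032 MJ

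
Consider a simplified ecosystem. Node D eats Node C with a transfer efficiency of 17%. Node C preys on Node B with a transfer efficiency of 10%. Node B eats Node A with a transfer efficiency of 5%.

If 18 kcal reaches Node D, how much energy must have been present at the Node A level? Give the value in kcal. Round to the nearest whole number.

Cumulative transfer efficiency: 0.05 × 0.1 × 0.17 = 0.00085
Node A energy = 18 / 0.00085 = 21176 kcal

21176 kcal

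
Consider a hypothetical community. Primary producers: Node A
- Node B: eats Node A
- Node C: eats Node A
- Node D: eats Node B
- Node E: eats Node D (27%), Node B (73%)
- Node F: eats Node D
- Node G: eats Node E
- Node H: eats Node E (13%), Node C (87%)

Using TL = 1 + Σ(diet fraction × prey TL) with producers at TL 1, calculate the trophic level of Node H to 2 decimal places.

3.17

Node B: 1 + 1 = 2
Node C: 1 + 1 = 2
Node D: 1 + 2 = 3
Node E: 1 + (0.27×3 + 0.73×2) = 3.27
Node F: 1 + 3 = 4
Node G: 1 + 3.27 = 4.27
Node H: 1 + (0.13×3.27 + 0.87×2) = 3.1651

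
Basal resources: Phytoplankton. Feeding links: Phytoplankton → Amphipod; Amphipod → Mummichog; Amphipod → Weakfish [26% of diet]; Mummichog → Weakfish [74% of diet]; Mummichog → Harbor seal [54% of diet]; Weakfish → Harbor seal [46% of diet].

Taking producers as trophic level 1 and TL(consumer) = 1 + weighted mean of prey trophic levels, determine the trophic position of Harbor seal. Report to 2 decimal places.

Amphipod: 1 + 1 = 2
Mummichog: 1 + 2 = 3
Weakfish: 1 + (0.26×2 + 0.74×3) = 3.74
Harbor seal: 1 + (0.54×3 + 0.46×3.74) = 4.3404

4.34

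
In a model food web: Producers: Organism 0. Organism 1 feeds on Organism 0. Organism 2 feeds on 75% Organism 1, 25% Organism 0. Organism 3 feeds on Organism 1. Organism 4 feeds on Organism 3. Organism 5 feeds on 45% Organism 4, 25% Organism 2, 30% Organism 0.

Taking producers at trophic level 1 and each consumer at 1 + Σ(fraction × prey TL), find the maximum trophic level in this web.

4

Organism 1: 1 + 1 = 2
Organism 2: 1 + (0.75×2 + 0.25×1) = 2.75
Organism 3: 1 + 2 = 3
Organism 4: 1 + 3 = 4
Organism 5: 1 + (0.45×4 + 0.25×2.75 + 0.3×1) = 3.7875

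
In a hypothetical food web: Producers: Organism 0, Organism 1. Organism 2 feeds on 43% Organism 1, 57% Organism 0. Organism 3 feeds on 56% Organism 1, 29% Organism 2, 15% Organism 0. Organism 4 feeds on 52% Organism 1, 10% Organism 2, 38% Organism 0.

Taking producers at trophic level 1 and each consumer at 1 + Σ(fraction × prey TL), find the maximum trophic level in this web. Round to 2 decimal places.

2.29

Organism 2: 1 + (0.43×1 + 0.57×1) = 2
Organism 3: 1 + (0.56×1 + 0.29×2 + 0.15×1) = 2.29
Organism 4: 1 + (0.52×1 + 0.1×2 + 0.38×1) = 2.1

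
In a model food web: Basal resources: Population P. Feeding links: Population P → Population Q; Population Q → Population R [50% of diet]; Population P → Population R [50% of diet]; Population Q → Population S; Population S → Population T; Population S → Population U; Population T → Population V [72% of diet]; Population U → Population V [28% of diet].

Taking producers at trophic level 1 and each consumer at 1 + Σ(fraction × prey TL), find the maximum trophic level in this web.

Population Q: 1 + 1 = 2
Population R: 1 + (0.5×2 + 0.5×1) = 2.5
Population S: 1 + 2 = 3
Population T: 1 + 3 = 4
Population U: 1 + 3 = 4
Population V: 1 + (0.72×4 + 0.28×4) = 5

5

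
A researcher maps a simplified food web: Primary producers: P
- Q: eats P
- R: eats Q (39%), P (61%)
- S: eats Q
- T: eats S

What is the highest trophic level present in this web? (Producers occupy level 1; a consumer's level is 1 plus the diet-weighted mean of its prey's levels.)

Q: 1 + 1 = 2
R: 1 + (0.39×2 + 0.61×1) = 2.39
S: 1 + 2 = 3
T: 1 + 3 = 4

4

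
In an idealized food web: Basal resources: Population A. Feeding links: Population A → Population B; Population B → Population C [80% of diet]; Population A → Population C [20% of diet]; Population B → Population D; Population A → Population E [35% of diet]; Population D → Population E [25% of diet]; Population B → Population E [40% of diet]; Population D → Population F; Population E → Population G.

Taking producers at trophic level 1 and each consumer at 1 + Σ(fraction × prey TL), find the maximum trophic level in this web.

Population B: 1 + 1 = 2
Population C: 1 + (0.8×2 + 0.2×1) = 2.8
Population D: 1 + 2 = 3
Population E: 1 + (0.35×1 + 0.25×3 + 0.4×2) = 2.9
Population F: 1 + 3 = 4
Population G: 1 + 2.9 = 3.9

4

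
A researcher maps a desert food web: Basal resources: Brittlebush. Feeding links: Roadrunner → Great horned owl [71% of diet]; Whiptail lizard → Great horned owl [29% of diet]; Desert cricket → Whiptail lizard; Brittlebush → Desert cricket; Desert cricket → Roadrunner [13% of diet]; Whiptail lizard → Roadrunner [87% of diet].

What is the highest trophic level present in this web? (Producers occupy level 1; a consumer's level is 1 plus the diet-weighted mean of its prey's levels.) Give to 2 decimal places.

4.62

Desert cricket: 1 + 1 = 2
Whiptail lizard: 1 + 2 = 3
Roadrunner: 1 + (0.13×2 + 0.87×3) = 3.87
Great horned owl: 1 + (0.71×3.87 + 0.29×3) = 4.6177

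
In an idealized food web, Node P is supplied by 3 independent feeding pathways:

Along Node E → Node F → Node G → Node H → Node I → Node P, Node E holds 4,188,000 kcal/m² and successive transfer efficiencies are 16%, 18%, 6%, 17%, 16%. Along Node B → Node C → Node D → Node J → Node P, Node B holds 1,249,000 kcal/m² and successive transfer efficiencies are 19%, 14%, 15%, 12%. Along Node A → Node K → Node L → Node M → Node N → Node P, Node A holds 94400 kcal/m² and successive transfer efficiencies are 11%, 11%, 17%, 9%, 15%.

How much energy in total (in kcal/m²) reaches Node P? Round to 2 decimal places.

797.49 kcal/m²

Via Node E: 4188000 × 0.16 × 0.18 × 0.06 × 0.17 × 0.16 = 196.8427008 kcal/m²
Via Node B: 1249000 × 0.19 × 0.14 × 0.15 × 0.12 = 598.0212 kcal/m²
Via Node A: 94400 × 0.11 × 0.11 × 0.17 × 0.09 × 0.15 = 2.6214408 kcal/m²
Total at Node P: 196.8427008 + 598.0212 + 2.6214408 = 797.4853416 kcal/m²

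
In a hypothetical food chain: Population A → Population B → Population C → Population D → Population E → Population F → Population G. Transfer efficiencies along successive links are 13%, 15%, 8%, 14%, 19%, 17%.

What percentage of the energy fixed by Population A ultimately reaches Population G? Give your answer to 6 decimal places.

0.000705%

Product of link efficiencies: 0.13 × 0.15 × 0.08 × 0.14 × 0.19 × 0.17 = 0.00000705432
As a percentage: 0.00000705432 × 100 = 0.000705%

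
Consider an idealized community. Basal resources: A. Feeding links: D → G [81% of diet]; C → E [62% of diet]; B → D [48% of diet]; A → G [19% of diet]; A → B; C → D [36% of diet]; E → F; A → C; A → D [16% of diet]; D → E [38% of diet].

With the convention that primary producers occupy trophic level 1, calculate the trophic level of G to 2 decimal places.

3.49

B: 1 + 1 = 2
C: 1 + 1 = 2
D: 1 + (0.36×2 + 0.48×2 + 0.16×1) = 2.84
E: 1 + (0.62×2 + 0.38×2.84) = 3.3192
F: 1 + 3.3192 = 4.3192
G: 1 + (0.81×2.84 + 0.19×1) = 3.4904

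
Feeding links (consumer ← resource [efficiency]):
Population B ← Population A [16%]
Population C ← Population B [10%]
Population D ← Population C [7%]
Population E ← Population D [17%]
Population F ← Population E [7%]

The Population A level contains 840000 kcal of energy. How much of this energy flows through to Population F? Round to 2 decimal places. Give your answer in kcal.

11.20 kcal

Population B: 840000 × 0.16 = 134400 kcal
Population C: 134400 × 0.1 = 13440 kcal
Population D: 13440 × 0.07 = 940.8 kcal
Population E: 940.8 × 0.17 = 159.936 kcal
Population F: 159.936 × 0.07 = 11.19552 kcal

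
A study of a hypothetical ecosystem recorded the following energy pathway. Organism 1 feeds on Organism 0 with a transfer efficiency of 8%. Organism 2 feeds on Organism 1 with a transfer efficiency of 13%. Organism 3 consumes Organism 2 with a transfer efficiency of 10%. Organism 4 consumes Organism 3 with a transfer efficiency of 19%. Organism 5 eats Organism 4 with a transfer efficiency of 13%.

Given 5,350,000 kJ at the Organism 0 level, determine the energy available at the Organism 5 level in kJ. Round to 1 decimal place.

137.4 kJ

Organism 1: 5350000 × 0.08 = 428000 kJ
Organism 2: 428000 × 0.13 = 55640 kJ
Organism 3: 55640 × 0.1 = 5564 kJ
Organism 4: 5564 × 0.19 = 1057.16 kJ
Organism 5: 1057.16 × 0.13 = 137.4308 kJ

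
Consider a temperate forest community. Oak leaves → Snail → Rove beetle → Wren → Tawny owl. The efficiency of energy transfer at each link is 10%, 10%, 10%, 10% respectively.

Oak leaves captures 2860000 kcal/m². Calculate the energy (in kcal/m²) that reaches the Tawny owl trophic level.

286 kcal/m²

Snail: 2860000 × 0.1 = 286000 kcal/m²
Rove beetle: 286000 × 0.1 = 28600 kcal/m²
Wren: 28600 × 0.1 = 2860 kcal/m²
Tawny owl: 2860 × 0.1 = 286 kcal/m²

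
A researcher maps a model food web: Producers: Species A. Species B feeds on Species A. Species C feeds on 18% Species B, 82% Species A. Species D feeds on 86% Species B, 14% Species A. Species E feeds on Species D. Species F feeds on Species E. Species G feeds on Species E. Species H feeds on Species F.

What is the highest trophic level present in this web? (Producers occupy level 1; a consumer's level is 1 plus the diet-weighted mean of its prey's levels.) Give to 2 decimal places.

5.86

Species B: 1 + 1 = 2
Species C: 1 + (0.18×2 + 0.82×1) = 2.18
Species D: 1 + (0.86×2 + 0.14×1) = 2.86
Species E: 1 + 2.86 = 3.86
Species F: 1 + 3.86 = 4.86
Species G: 1 + 3.86 = 4.86
Species H: 1 + 4.86 = 5.86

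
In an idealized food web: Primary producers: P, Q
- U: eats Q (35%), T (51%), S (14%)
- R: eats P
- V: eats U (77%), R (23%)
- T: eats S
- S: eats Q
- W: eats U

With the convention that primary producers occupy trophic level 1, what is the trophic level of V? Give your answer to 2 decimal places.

3.89

R: 1 + 1 = 2
S: 1 + 1 = 2
T: 1 + 2 = 3
U: 1 + (0.35×1 + 0.51×3 + 0.14×2) = 3.16
V: 1 + (0.77×3.16 + 0.23×2) = 3.8932
W: 1 + 3.16 = 4.16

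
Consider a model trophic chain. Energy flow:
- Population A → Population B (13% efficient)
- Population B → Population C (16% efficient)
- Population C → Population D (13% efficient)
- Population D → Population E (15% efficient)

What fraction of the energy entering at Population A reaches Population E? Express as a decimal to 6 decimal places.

0.000406

Product of link efficiencies: 0.13 × 0.16 × 0.13 × 0.15 = 0.0004056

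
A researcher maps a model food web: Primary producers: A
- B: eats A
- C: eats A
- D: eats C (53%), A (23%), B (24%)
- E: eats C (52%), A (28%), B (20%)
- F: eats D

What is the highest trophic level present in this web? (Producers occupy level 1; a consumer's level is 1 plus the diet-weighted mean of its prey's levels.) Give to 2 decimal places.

3.77

B: 1 + 1 = 2
C: 1 + 1 = 2
D: 1 + (0.53×2 + 0.23×1 + 0.24×2) = 2.77
E: 1 + (0.52×2 + 0.28×1 + 0.2×2) = 2.72
F: 1 + 2.77 = 3.77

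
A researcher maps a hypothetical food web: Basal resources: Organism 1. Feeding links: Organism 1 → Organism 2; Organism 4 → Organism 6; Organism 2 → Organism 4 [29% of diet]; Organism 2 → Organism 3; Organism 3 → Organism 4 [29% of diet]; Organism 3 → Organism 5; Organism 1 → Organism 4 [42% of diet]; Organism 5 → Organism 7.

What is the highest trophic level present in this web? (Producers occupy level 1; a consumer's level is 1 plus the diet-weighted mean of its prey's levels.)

5

Organism 2: 1 + 1 = 2
Organism 3: 1 + 2 = 3
Organism 4: 1 + (0.42×1 + 0.29×3 + 0.29×2) = 2.87
Organism 5: 1 + 3 = 4
Organism 6: 1 + 2.87 = 3.87
Organism 7: 1 + 4 = 5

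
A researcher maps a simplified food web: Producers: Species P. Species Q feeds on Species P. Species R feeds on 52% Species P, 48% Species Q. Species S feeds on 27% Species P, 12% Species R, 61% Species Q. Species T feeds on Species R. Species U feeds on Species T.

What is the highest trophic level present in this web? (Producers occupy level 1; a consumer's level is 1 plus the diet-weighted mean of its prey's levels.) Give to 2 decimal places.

Species Q: 1 + 1 = 2
Species R: 1 + (0.52×1 + 0.48×2) = 2.48
Species S: 1 + (0.27×1 + 0.12×2.48 + 0.61×2) = 2.7876
Species T: 1 + 2.48 = 3.48
Species U: 1 + 3.48 = 4.48

4.48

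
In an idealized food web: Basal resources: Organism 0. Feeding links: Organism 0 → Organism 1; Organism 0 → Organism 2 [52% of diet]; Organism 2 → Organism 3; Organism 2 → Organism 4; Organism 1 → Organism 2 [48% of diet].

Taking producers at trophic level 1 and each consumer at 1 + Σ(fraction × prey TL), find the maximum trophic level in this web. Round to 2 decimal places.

Organism 1: 1 + 1 = 2
Organism 2: 1 + (0.52×1 + 0.48×2) = 2.48
Organism 3: 1 + 2.48 = 3.48
Organism 4: 1 + 2.48 = 3.48

3.48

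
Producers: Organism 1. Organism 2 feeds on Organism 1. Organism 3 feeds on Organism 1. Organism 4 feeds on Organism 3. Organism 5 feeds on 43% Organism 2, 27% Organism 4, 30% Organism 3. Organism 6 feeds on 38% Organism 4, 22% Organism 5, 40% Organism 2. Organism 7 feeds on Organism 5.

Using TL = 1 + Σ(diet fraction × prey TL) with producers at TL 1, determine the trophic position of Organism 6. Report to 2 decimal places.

3.66

Organism 2: 1 + 1 = 2
Organism 3: 1 + 1 = 2
Organism 4: 1 + 2 = 3
Organism 5: 1 + (0.43×2 + 0.27×3 + 0.3×2) = 3.27
Organism 6: 1 + (0.38×3 + 0.22×3.27 + 0.4×2) = 3.6594
Organism 7: 1 + 3.27 = 4.27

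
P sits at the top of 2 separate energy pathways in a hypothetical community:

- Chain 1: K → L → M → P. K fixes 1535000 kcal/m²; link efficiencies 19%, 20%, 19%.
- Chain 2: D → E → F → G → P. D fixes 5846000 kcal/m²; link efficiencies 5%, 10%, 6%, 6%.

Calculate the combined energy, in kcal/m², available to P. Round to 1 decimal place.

Chain 1: 1535000 × 0.19 × 0.2 × 0.19 = 11082.7 kcal/m²
Chain 2: 5846000 × 0.05 × 0.1 × 0.06 × 0.06 = 105.228 kcal/m²
Total at P: 11082.7 + 105.228 = 11187.928 kcal/m²

11187.9 kcal/m²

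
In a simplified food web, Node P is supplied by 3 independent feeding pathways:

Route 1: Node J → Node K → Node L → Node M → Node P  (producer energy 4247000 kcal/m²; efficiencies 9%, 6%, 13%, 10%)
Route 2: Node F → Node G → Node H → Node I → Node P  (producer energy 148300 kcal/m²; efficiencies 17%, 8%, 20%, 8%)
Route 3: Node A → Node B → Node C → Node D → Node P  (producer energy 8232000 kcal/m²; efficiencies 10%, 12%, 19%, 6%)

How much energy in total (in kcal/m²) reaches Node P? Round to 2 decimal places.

1456.55 kcal/m²

Route 1: 4247000 × 0.09 × 0.06 × 0.13 × 0.1 = 298.1394 kcal/m²
Route 2: 148300 × 0.17 × 0.08 × 0.2 × 0.08 = 32.27008 kcal/m²
Route 3: 8232000 × 0.1 × 0.12 × 0.19 × 0.06 = 1126.1376 kcal/m²
Total at Node P: 298.1394 + 32.27008 + 1126.1376 = 1456.54708 kcal/m²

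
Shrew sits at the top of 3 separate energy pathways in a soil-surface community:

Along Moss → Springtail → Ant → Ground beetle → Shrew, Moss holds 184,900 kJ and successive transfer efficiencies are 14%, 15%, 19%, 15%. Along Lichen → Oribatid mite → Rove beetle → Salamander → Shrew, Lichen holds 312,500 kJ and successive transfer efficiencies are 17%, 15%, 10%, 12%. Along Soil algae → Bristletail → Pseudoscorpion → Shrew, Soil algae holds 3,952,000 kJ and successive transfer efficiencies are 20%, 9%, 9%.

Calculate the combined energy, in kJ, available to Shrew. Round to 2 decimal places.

6608.53 kJ

Via Moss: 184900 × 0.14 × 0.15 × 0.19 × 0.15 = 110.66265 kJ
Via Lichen: 312500 × 0.17 × 0.15 × 0.1 × 0.12 = 95.625 kJ
Via Soil algae: 3952000 × 0.2 × 0.09 × 0.09 = 6402.24 kJ
Total at Shrew: 110.66265 + 95.625 + 6402.24 = 6608.52765 kJ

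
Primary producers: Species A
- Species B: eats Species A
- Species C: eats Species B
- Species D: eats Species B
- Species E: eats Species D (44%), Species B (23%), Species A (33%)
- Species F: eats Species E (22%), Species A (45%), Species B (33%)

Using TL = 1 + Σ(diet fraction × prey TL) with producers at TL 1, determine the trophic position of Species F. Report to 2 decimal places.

Species B: 1 + 1 = 2
Species C: 1 + 2 = 3
Species D: 1 + 2 = 3
Species E: 1 + (0.44×3 + 0.23×2 + 0.33×1) = 3.11
Species F: 1 + (0.22×3.11 + 0.45×1 + 0.33×2) = 2.7942

2.79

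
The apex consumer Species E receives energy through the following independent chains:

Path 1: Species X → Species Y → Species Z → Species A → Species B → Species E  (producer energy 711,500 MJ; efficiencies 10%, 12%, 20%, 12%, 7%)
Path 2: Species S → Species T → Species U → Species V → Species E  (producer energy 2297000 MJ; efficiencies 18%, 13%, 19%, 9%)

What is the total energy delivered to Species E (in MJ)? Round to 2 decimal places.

Path 1: 711500 × 0.1 × 0.12 × 0.2 × 0.12 × 0.07 = 14.34384 MJ
Path 2: 2297000 × 0.18 × 0.13 × 0.19 × 0.09 = 919.12158 MJ
Total at Species E: 14.34384 + 919.12158 = 933.46542 MJ

933.47 MJ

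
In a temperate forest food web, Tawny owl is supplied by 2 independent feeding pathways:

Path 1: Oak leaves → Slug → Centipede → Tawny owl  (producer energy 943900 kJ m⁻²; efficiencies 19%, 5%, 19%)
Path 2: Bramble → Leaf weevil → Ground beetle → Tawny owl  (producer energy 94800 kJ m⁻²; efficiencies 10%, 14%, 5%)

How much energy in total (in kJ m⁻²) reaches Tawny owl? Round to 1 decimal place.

Path 1: 943900 × 0.19 × 0.05 × 0.19 = 1703.7395 kJ m⁻²
Path 2: 94800 × 0.1 × 0.14 × 0.05 = 66.36 kJ m⁻²
Total at Tawny owl: 1703.7395 + 66.36 = 1770.0995 kJ m⁻²

1770.1 kJ m⁻²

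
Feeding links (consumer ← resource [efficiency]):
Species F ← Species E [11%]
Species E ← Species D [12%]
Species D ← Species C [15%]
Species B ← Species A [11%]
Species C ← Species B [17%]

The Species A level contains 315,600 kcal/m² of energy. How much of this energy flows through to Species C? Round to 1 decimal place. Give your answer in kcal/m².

5901.7 kcal/m²

Species B: 315600 × 0.11 = 34716 kcal/m²
Species C: 34716 × 0.17 = 5901.72 kcal/m²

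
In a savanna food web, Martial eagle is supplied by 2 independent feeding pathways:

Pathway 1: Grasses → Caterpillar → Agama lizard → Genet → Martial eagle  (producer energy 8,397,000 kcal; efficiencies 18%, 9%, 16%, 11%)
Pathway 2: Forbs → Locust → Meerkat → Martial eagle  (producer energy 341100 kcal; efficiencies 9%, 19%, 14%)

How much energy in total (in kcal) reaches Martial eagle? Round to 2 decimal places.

3210.75 kcal

Pathway 1: 8397000 × 0.18 × 0.09 × 0.16 × 0.11 = 2394.15264 kcal
Pathway 2: 341100 × 0.09 × 0.19 × 0.14 = 816.5934 kcal
Total at Martial eagle: 2394.15264 + 816.5934 = 3210.74604 kcal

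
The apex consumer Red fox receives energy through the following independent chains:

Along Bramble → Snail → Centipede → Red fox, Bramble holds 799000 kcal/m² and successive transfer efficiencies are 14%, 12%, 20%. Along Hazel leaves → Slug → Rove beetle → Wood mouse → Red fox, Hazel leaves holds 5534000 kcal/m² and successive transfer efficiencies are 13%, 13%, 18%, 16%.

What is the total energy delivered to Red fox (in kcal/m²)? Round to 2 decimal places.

5378.15 kcal/m²

Via Bramble: 799000 × 0.14 × 0.12 × 0.2 = 2684.64 kcal/m²
Via Hazel leaves: 5534000 × 0.13 × 0.13 × 0.18 × 0.16 = 2693.50848 kcal/m²
Total at Red fox: 2684.64 + 2693.50848 = 5378.14848 kcal/m²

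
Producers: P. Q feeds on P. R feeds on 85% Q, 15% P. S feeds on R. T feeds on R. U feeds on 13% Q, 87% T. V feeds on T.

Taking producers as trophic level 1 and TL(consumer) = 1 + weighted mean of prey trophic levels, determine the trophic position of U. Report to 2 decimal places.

4.61

Q: 1 + 1 = 2
R: 1 + (0.85×2 + 0.15×1) = 2.85
S: 1 + 2.85 = 3.85
T: 1 + 2.85 = 3.85
U: 1 + (0.13×2 + 0.87×3.85) = 4.6095
V: 1 + 3.85 = 4.85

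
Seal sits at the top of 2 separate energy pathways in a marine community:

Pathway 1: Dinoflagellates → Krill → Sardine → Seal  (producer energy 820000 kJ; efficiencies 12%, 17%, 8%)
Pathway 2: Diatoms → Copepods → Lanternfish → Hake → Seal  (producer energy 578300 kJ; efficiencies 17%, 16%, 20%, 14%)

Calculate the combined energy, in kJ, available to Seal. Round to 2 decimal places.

1778.67 kJ

Pathway 1: 820000 × 0.12 × 0.17 × 0.08 = 1338.24 kJ
Pathway 2: 578300 × 0.17 × 0.16 × 0.2 × 0.14 = 440.43328 kJ
Total at Seal: 1338.24 + 440.43328 = 1778.67328 kJ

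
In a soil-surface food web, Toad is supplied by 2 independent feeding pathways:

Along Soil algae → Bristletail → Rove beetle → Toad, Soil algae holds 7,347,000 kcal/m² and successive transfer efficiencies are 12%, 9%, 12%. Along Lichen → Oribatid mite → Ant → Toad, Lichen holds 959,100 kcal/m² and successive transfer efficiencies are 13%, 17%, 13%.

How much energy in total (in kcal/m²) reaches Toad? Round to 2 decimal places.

12277.21 kcal/m²

Via Soil algae: 7347000 × 0.12 × 0.09 × 0.12 = 9521.712 kcal/m²
Via Lichen: 959100 × 0.13 × 0.17 × 0.13 = 2755.4943 kcal/m²
Total at Toad: 9521.712 + 2755.4943 = 12277.2063 kcal/m²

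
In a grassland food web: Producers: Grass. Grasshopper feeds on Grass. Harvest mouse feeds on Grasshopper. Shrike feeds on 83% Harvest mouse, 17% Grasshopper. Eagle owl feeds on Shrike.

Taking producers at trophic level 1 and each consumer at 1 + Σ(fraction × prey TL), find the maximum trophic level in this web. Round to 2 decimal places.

Grasshopper: 1 + 1 = 2
Harvest mouse: 1 + 2 = 3
Shrike: 1 + (0.83×3 + 0.17×2) = 3.83
Eagle owl: 1 + 3.83 = 4.83

4.83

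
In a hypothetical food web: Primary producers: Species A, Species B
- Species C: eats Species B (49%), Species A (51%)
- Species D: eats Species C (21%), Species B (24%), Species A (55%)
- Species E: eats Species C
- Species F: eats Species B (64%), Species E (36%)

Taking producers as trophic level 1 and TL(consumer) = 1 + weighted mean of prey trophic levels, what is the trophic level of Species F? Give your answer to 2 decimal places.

2.72

Species C: 1 + (0.49×1 + 0.51×1) = 2
Species D: 1 + (0.21×2 + 0.24×1 + 0.55×1) = 2.21
Species E: 1 + 2 = 3
Species F: 1 + (0.64×1 + 0.36×3) = 2.72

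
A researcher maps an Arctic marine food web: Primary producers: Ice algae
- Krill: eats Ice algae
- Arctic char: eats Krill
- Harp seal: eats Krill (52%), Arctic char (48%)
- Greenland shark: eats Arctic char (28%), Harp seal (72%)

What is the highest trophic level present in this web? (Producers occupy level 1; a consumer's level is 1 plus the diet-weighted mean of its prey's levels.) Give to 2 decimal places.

Krill: 1 + 1 = 2
Arctic char: 1 + 2 = 3
Harp seal: 1 + (0.52×2 + 0.48×3) = 3.48
Greenland shark: 1 + (0.28×3 + 0.72×3.48) = 4.3456

4.35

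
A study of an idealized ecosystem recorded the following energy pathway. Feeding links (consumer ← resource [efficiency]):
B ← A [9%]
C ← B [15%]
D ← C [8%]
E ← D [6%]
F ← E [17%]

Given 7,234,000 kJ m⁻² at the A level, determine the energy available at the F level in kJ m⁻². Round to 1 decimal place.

79.7 kJ m⁻²

B: 7234000 × 0.09 = 651060 kJ m⁻²
C: 651060 × 0.15 = 97659 kJ m⁻²
D: 97659 × 0.08 = 7812.72 kJ m⁻²
E: 7812.72 × 0.06 = 468.7632 kJ m⁻²
F: 468.7632 × 0.17 = 79.689744 kJ m⁻²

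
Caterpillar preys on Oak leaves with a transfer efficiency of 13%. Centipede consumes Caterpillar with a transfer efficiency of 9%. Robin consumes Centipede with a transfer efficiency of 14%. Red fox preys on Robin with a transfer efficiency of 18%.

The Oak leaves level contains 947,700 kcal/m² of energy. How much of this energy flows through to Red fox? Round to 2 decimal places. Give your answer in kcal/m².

279.42 kcal/m²

Caterpillar: 947700 × 0.13 = 123201 kcal/m²
Centipede: 123201 × 0.09 = 11088.09 kcal/m²
Robin: 11088.09 × 0.14 = 1552.3326 kcal/m²
Red fox: 1552.3326 × 0.18 = 279.419868 kcal/m²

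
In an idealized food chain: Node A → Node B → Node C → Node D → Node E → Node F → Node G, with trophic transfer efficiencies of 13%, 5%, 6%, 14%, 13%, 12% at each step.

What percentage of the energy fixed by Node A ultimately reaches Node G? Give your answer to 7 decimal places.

0.0000852%

Product of link efficiencies: 0.13 × 0.05 × 0.06 × 0.14 × 0.13 × 0.12 = 0.00000085176
As a percentage: 0.00000085176 × 100 = 0.0000852%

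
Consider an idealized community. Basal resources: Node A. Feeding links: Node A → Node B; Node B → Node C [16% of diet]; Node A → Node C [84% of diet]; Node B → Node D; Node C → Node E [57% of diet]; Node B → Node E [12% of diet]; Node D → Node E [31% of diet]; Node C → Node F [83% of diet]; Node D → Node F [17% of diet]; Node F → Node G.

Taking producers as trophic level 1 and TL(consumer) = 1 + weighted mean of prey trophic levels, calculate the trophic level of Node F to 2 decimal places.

3.30

Node B: 1 + 1 = 2
Node C: 1 + (0.16×2 + 0.84×1) = 2.16
Node D: 1 + 2 = 3
Node E: 1 + (0.57×2.16 + 0.12×2 + 0.31×3) = 3.4012
Node F: 1 + (0.83×2.16 + 0.17×3) = 3.3028
Node G: 1 + 3.3028 = 4.3028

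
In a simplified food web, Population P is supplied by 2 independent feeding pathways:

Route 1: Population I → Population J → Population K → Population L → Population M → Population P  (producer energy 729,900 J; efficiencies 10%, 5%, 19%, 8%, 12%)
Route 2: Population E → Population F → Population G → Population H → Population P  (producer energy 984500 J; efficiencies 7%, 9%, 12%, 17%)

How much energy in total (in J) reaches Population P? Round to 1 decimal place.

Route 1: 729900 × 0.1 × 0.05 × 0.19 × 0.08 × 0.12 = 6.656688 J
Route 2: 984500 × 0.07 × 0.09 × 0.12 × 0.17 = 126.52794 J
Total at Population P: 6.656688 + 126.52794 = 133.184628 J

133.2 J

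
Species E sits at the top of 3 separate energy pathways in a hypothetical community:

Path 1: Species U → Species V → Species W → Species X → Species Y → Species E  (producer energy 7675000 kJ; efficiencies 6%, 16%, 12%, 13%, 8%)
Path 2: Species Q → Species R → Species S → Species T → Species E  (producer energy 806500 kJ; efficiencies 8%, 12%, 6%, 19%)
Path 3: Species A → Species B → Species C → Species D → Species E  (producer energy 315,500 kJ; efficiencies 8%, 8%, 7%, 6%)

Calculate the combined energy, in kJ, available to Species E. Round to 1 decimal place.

Path 1: 7675000 × 0.06 × 0.16 × 0.12 × 0.13 × 0.08 = 91.95264 kJ
Path 2: 806500 × 0.08 × 0.12 × 0.06 × 0.19 = 88.26336 kJ
Path 3: 315500 × 0.08 × 0.08 × 0.07 × 0.06 = 8.48064 kJ
Total at Species E: 91.95264 + 88.26336 + 8.48064 = 188.69664 kJ

188.7 kJ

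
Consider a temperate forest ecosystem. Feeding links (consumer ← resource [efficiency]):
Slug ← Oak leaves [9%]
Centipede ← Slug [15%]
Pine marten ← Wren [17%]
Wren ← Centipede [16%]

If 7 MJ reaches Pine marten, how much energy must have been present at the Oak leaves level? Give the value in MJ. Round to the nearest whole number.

Cumulative transfer efficiency: 0.09 × 0.15 × 0.16 × 0.17 = 0.0003672
Oak leaves energy = 7 / 0.0003672 = 19063 MJ

19063 MJ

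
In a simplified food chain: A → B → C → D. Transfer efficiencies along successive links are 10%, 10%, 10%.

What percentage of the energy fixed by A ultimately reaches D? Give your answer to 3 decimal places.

0.100%

Product of link efficiencies: 0.1 × 0.1 × 0.1 = 0.001
As a percentage: 0.001 × 100 = 0.100%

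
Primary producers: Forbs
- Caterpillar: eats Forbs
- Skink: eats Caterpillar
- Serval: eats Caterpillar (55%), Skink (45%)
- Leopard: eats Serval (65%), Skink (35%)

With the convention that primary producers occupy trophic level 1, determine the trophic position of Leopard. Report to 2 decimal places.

4.29

Caterpillar: 1 + 1 = 2
Skink: 1 + 2 = 3
Serval: 1 + (0.55×2 + 0.45×3) = 3.45
Leopard: 1 + (0.65×3.45 + 0.35×3) = 4.2925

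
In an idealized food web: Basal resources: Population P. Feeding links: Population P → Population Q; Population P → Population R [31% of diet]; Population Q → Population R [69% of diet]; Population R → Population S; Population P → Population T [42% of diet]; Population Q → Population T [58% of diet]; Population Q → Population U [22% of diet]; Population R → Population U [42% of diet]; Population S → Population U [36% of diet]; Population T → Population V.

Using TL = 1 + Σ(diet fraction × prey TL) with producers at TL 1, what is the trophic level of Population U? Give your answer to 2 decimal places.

3.90

Population Q: 1 + 1 = 2
Population R: 1 + (0.31×1 + 0.69×2) = 2.69
Population S: 1 + 2.69 = 3.69
Population T: 1 + (0.42×1 + 0.58×2) = 2.58
Population U: 1 + (0.22×2 + 0.42×2.69 + 0.36×3.69) = 3.8982
Population V: 1 + 2.58 = 3.58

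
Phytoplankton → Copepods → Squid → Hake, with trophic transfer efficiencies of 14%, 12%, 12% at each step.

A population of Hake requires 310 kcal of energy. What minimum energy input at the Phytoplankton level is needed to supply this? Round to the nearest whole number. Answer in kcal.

153770 kcal

Cumulative transfer efficiency: 0.14 × 0.12 × 0.12 = 0.002016
Phytoplankton energy = 310 / 0.002016 = 153770 kcal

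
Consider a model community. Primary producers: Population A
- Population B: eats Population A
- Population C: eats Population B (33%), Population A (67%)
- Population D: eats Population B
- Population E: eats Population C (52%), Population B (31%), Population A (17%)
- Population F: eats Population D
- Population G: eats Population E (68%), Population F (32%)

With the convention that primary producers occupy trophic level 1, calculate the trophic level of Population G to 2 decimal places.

Population B: 1 + 1 = 2
Population C: 1 + (0.33×2 + 0.67×1) = 2.33
Population D: 1 + 2 = 3
Population E: 1 + (0.52×2.33 + 0.31×2 + 0.17×1) = 3.0016
Population F: 1 + 3 = 4
Population G: 1 + (0.68×3.0016 + 0.32×4) = 4.321088

4.32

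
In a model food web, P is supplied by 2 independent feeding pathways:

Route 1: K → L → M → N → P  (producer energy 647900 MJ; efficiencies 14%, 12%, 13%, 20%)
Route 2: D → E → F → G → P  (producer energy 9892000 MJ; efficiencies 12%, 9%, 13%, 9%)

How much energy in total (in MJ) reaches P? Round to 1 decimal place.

Route 1: 647900 × 0.14 × 0.12 × 0.13 × 0.2 = 283.00272 MJ
Route 2: 9892000 × 0.12 × 0.09 × 0.13 × 0.09 = 1249.95312 MJ
Total at P: 283.00272 + 1249.95312 = 1532.95584 MJ

1533.0 MJ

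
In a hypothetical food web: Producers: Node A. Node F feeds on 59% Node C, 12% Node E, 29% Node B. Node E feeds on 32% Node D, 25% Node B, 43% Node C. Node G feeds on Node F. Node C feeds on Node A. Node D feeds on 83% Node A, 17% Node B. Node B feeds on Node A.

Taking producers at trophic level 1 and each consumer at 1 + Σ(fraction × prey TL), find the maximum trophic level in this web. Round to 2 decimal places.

4.13

Node B: 1 + 1 = 2
Node C: 1 + 1 = 2
Node D: 1 + (0.83×1 + 0.17×2) = 2.17
Node E: 1 + (0.32×2.17 + 0.25×2 + 0.43×2) = 3.0544
Node F: 1 + (0.59×2 + 0.12×3.0544 + 0.29×2) = 3.126528
Node G: 1 + 3.126528 = 4.126528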